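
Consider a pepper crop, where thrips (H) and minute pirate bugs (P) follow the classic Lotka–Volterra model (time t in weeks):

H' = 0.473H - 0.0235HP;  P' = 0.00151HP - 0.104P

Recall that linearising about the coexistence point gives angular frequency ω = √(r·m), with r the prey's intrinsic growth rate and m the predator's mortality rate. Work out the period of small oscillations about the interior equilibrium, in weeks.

Here r = 0.473 and m = 0.104, so r·m = 0.0492.
ω = √0.0492 = 0.222 per week, hence T = 2π/ω ≈ 28.3 weeks.

T ≈ 28.3 weeks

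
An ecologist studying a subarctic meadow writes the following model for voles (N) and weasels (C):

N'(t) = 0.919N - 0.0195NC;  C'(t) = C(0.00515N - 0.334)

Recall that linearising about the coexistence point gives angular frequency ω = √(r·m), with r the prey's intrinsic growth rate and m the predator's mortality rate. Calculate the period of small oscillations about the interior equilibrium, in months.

Here r = 0.919 and m = 0.334, so r·m = 0.307.
ω = √0.307 = 0.554 per month, hence T = 2π/ω ≈ 11.3 months.

T ≈ 11.3 months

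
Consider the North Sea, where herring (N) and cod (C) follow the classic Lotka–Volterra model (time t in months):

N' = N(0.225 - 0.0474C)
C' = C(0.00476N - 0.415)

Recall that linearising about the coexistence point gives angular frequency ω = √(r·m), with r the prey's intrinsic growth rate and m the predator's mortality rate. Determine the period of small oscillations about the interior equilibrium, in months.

T ≈ 20.6 months

Here r = 0.225 and m = 0.415, so r·m = 0.0934.
ω = √0.0934 = 0.306 per month, hence T = 2π/ω ≈ 20.6 months.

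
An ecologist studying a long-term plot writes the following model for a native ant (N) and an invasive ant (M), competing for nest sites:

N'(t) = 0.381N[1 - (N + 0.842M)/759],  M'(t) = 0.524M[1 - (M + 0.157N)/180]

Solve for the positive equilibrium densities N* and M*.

N* ≈ 700, M* ≈ 70.1

Setting both brackets to zero gives the nullclines N + 0.842M = 759 and 0.157N + M = 180.
Substituting M = 180 - 0.157N into the first: N(1 - 0.842·0.157) = 759 - 0.842·180.
So N* = 607/0.868 = 700, and then M* = 180 - 0.157·700 = 70.1.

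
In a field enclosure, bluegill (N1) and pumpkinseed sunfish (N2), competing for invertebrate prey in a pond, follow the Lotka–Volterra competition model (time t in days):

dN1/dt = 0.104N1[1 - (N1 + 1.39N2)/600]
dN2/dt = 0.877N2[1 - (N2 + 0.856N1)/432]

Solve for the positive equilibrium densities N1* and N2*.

Setting both brackets to zero gives the nullclines N1 + 1.39N2 = 600 and 0.856N1 + N2 = 432.
Substituting N2 = 432 - 0.856N1 into the first: N1(1 - 1.39·0.856) = 600 - 1.39·432.
So N1* = -0.48/-0.19 = 2.53, and then N2* = 432 - 0.856·2.53 = 430.

N1* ≈ 2.53, N2* ≈ 430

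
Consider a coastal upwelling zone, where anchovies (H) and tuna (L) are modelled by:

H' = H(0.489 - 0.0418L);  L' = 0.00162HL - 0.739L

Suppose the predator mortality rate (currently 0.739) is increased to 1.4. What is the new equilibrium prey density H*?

At the interior fixed point, setting dL/dt = 0 with L > 0 fixes H* = (predator death rate)/(HL coefficient) — independent of the other coefficients.
With the change, H* = 1.4/0.00162 = 864; it rises from 456.

H* ≈ 864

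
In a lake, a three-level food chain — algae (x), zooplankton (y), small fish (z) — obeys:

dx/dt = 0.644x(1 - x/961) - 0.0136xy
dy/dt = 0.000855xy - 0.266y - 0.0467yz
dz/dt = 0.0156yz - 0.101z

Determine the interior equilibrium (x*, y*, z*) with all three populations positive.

x* ≈ 830, y* ≈ 6.47, z* ≈ 9.49

From dz/dt = 0: 0.0156y* = 0.101, so y* = 6.47.
From dx/dt = 0: 0.644(1 - x*/961) = 0.0136·6.47, giving x* = 961·(1 - 0.137) = 830.
From dy/dt = 0: 0.000855·830 - 0.266 = 0.0467z*, so z* = 0.443/0.0467 = 9.49.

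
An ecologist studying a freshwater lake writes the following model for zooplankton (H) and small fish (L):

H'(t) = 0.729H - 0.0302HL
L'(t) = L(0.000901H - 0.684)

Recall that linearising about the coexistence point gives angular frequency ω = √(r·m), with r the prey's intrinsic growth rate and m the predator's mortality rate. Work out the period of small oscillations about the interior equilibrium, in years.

Here r = 0.729 and m = 0.684, so r·m = 0.499.
ω = √0.499 = 0.706 per year, hence T = 2π/ω ≈ 8.9 years.

T ≈ 8.9 years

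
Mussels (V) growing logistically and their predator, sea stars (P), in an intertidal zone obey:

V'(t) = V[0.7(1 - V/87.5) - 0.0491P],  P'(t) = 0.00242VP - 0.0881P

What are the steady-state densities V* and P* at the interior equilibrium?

From dP/dt = 0 with P > 0: 0.00242V* = 0.0881, so V* = 36.4.
Substitute into dV/dt = 0: 0.7(1 - 36.4/87.5) = 0.0491P*.
The bracket is 0.584, giving P* = 0.409/0.0491 = 8.33.

V* ≈ 36.4, P* ≈ 8.33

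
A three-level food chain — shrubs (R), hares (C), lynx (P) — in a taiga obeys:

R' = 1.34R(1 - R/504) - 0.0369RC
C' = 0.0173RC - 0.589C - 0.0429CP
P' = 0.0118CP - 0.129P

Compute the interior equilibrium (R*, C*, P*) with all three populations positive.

R* ≈ 352, C* ≈ 10.9, P* ≈ 128

From dP/dt = 0: 0.0118C* = 0.129, so C* = 10.9.
From dR/dt = 0: 1.34(1 - R*/504) = 0.0369·10.9, giving R* = 504·(1 - 0.301) = 352.
From dC/dt = 0: 0.0173·352 - 0.589 = 0.0429P*, so P* = 5.51/0.0429 = 128.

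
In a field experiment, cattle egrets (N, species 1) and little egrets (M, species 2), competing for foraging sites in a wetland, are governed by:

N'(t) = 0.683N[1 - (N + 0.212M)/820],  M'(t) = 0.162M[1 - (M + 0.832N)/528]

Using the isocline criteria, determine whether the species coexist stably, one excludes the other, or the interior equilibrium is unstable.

species 1 excludes species 2

Compare the nullcline intercepts: K1/α12 = 820/0.212 = 3870 > K2 = 528; K2/α21 = 528/0.832 = 635 < K1 = 820.
Since the inequalities point opposite ways, species 1 can invade but species 2 cannot.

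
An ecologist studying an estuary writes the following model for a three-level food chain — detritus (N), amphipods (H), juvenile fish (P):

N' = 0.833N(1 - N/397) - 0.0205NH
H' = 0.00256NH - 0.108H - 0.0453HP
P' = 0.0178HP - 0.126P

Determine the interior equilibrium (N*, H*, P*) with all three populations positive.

N* ≈ 328, H* ≈ 7.08, P* ≈ 16.1

From dP/dt = 0: 0.0178H* = 0.126, so H* = 7.08.
From dN/dt = 0: 0.833(1 - N*/397) = 0.0205·7.08, giving N* = 397·(1 - 0.174) = 328.
From dH/dt = 0: 0.00256·328 - 0.108 = 0.0453P*, so P* = 0.731/0.0453 = 16.1.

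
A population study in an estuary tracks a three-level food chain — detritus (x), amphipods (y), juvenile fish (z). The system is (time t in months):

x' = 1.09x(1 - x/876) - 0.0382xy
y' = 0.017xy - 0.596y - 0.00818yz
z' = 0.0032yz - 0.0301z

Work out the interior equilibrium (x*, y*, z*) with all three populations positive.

x* ≈ 587, y* ≈ 9.41, z* ≈ 1150

From dz/dt = 0: 0.0032y* = 0.0301, so y* = 9.41.
From dx/dt = 0: 1.09(1 - x*/876) = 0.0382·9.41, giving x* = 876·(1 - 0.33) = 587.
From dy/dt = 0: 0.017·587 - 0.596 = 0.00818z*, so z* = 9.39/0.00818 = 1150.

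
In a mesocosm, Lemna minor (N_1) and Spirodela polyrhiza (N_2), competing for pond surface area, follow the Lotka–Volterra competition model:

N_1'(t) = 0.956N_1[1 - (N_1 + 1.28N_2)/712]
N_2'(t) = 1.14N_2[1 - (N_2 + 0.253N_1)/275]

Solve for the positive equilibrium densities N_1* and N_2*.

N_1* ≈ 532, N_2* ≈ 140

Setting both brackets to zero gives the nullclines N_1 + 1.28N_2 = 712 and 0.253N_1 + N_2 = 275.
Substituting N_2 = 275 - 0.253N_1 into the first: N_1(1 - 1.28·0.253) = 712 - 1.28·275.
So N_1* = 360/0.676 = 532, and then N_2* = 275 - 0.253·532 = 140.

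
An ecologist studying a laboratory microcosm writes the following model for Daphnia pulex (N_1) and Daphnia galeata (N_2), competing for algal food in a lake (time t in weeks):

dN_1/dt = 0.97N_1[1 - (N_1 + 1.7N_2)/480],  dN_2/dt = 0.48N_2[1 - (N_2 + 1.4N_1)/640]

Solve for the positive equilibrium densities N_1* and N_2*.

Setting both brackets to zero gives the nullclines N_1 + 1.7N_2 = 480 and 1.4N_1 + N_2 = 640.
Substituting N_2 = 640 - 1.4N_1 into the first: N_1(1 - 1.7·1.4) = 480 - 1.7·640.
So N_1* = -608/-1.38 = 441, and then N_2* = 640 - 1.4·441 = 23.2.

N_1* ≈ 441, N_2* ≈ 23.2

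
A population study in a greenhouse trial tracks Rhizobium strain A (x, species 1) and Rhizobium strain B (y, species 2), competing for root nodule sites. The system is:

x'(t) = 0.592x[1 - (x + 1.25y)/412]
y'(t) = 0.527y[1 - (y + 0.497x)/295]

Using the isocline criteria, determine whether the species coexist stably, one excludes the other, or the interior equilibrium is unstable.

stable coexistence

Compare the nullcline intercepts: K1/α12 = 412/1.25 = 330 > K2 = 295; K2/α21 = 295/0.497 = 594 > K1 = 412.
Since both inequalities hold, each species can invade when rare, so the interior equilibrium is stable.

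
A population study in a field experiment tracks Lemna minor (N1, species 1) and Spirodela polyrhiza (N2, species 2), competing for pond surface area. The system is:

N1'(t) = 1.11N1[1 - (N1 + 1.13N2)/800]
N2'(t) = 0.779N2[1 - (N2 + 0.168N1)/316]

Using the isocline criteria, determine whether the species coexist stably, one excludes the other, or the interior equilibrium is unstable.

stable coexistence

Compare the nullcline intercepts: K1/α12 = 800/1.13 = 708 > K2 = 316; K2/α21 = 316/0.168 = 1880 > K1 = 800.
Since both inequalities hold, each species can invade when rare, so the interior equilibrium is stable.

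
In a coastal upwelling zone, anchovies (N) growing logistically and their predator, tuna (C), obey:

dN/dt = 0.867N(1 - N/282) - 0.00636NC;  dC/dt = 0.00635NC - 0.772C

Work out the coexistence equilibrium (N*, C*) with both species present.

N* ≈ 122, C* ≈ 77.6

From dC/dt = 0 with C > 0: 0.00635N* = 0.772, so N* = 122.
Substitute into dN/dt = 0: 0.867(1 - 122/282) = 0.00636C*.
The bracket is 0.569, giving C* = 0.493/0.00636 = 77.6.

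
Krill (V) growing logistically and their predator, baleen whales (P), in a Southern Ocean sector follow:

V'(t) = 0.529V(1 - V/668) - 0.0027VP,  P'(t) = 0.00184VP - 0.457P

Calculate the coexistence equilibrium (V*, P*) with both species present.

From dP/dt = 0 with P > 0: 0.00184V* = 0.457, so V* = 248.
Substitute into dV/dt = 0: 0.529(1 - 248/668) = 0.0027P*.
The bracket is 0.628, giving P* = 0.332/0.0027 = 123.

V* ≈ 248, P* ≈ 123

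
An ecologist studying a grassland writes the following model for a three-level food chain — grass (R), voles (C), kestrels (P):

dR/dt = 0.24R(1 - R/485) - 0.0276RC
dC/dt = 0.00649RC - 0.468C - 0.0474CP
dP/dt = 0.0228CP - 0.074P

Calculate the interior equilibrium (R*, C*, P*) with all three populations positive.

From dP/dt = 0: 0.0228C* = 0.074, so C* = 3.25.
From dR/dt = 0: 0.24(1 - R*/485) = 0.0276·3.25, giving R* = 485·(1 - 0.373) = 304.
From dC/dt = 0: 0.00649·304 - 0.468 = 0.0474P*, so P* = 1.5/0.0474 = 31.7.

R* ≈ 304, C* ≈ 3.25, P* ≈ 31.7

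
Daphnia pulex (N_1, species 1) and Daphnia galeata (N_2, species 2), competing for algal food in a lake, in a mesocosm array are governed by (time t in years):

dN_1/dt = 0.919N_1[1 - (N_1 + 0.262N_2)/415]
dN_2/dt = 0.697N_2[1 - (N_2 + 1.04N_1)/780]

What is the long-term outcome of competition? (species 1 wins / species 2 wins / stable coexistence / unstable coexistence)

stable coexistence

Compare the nullcline intercepts: K1/α12 = 415/0.262 = 1580 > K2 = 780; K2/α21 = 780/1.04 = 750 > K1 = 415.
Since both inequalities hold, each species can invade when rare, so the interior equilibrium is stable.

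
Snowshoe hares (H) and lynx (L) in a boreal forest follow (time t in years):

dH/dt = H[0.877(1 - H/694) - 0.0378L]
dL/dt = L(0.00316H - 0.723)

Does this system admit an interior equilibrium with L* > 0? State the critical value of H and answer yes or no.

Threshold H = 229; K > 229, so yes, the predator persists.

The predator equation gives dL/dt > 0 only when H > 0.723/0.00316 = 229.
Without the predator, H → K = 694. Since 694 > 229, the predator can invade and persist.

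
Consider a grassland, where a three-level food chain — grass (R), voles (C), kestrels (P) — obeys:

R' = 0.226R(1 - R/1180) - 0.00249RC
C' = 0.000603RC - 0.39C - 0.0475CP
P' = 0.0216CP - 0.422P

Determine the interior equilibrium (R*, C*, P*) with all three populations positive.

R* ≈ 926, C* ≈ 19.5, P* ≈ 3.54

From dP/dt = 0: 0.0216C* = 0.422, so C* = 19.5.
From dR/dt = 0: 0.226(1 - R*/1180) = 0.00249·19.5, giving R* = 1180·(1 - 0.215) = 926.
From dC/dt = 0: 0.000603·926 - 0.39 = 0.0475P*, so P* = 0.168/0.0475 = 3.54.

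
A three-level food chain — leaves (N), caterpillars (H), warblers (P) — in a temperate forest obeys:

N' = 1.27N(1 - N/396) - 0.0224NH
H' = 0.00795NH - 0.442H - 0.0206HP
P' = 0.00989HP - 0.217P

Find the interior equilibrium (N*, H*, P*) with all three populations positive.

N* ≈ 243, H* ≈ 21.9, P* ≈ 72.2

From dP/dt = 0: 0.00989H* = 0.217, so H* = 21.9.
From dN/dt = 0: 1.27(1 - N*/396) = 0.0224·21.9, giving N* = 396·(1 - 0.387) = 243.
From dH/dt = 0: 0.00795·243 - 0.442 = 0.0206P*, so P* = 1.49/0.0206 = 72.2.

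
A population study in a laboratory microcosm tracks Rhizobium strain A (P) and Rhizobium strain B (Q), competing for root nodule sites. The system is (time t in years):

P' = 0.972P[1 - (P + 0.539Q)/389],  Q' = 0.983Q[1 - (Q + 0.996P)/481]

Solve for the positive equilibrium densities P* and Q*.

P* ≈ 280, Q* ≈ 202

Setting both brackets to zero gives the nullclines P + 0.539Q = 389 and 0.996P + Q = 481.
Substituting Q = 481 - 0.996P into the first: P(1 - 0.539·0.996) = 389 - 0.539·481.
So P* = 130/0.463 = 280, and then Q* = 481 - 0.996·280 = 202.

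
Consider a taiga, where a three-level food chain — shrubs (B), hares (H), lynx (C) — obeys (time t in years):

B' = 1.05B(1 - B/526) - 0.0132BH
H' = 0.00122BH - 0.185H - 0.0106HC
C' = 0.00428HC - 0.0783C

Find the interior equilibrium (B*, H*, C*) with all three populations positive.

B* ≈ 405, H* ≈ 18.3, C* ≈ 29.2

From dC/dt = 0: 0.00428H* = 0.0783, so H* = 18.3.
From dB/dt = 0: 1.05(1 - B*/526) = 0.0132·18.3, giving B* = 526·(1 - 0.23) = 405.
From dH/dt = 0: 0.00122·405 - 0.185 = 0.0106C*, so C* = 0.309/0.0106 = 29.2.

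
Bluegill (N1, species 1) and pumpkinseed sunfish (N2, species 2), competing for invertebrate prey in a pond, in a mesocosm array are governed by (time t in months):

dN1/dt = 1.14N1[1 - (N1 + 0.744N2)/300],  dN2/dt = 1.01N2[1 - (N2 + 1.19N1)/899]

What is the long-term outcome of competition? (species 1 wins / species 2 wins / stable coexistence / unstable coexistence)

species 2 excludes species 1

Compare the nullcline intercepts: K1/α12 = 300/0.744 = 403 < K2 = 899; K2/α21 = 899/1.19 = 755 > K1 = 300.
Since the inequalities point opposite ways, species 2 can invade but species 1 cannot.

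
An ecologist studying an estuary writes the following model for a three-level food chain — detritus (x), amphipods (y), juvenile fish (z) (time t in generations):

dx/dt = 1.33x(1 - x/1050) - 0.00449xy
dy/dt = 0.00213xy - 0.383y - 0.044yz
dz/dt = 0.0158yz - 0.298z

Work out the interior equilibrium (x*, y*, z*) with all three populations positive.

From dz/dt = 0: 0.0158y* = 0.298, so y* = 18.9.
From dx/dt = 0: 1.33(1 - x*/1050) = 0.00449·18.9, giving x* = 1050·(1 - 0.0637) = 983.
From dy/dt = 0: 0.00213·983 - 0.383 = 0.044z*, so z* = 1.71/0.044 = 38.9.

x* ≈ 983, y* ≈ 18.9, z* ≈ 38.9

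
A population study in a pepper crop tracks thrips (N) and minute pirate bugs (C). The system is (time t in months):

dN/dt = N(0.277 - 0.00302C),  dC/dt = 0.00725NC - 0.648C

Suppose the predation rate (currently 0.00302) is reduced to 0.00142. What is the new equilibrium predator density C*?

At the interior fixed point, setting dN/dt = 0 with N > 0 fixes C* = (prey growth rate)/(NC coefficient) — independent of the other coefficients.
With the change, C* = 0.277/0.00142 = 195; it rises from 91.7.

C* ≈ 195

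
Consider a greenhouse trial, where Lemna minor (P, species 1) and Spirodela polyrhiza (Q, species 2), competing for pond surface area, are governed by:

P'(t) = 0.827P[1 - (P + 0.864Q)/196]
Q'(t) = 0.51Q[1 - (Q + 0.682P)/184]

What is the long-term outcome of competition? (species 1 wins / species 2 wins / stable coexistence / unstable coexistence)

Compare the nullcline intercepts: K1/α12 = 196/0.864 = 227 > K2 = 184; K2/α21 = 184/0.682 = 270 > K1 = 196.
Since both inequalities hold, each species can invade when rare, so the interior equilibrium is stable.

stable coexistence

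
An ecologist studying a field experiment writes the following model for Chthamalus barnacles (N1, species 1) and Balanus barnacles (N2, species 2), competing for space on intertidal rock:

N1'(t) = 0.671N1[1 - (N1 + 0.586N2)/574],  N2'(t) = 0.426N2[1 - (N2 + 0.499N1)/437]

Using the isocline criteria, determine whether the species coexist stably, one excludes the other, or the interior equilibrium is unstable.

stable coexistence

Compare the nullcline intercepts: K1/α12 = 574/0.586 = 980 > K2 = 437; K2/α21 = 437/0.499 = 876 > K1 = 574.
Since both inequalities hold, each species can invade when rare, so the interior equilibrium is stable.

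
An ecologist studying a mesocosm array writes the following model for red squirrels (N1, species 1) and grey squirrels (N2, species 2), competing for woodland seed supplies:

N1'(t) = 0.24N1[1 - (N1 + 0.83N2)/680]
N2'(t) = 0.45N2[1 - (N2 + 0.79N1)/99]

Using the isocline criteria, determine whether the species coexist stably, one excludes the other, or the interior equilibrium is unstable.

Compare the nullcline intercepts: K1/α12 = 680/0.83 = 819 > K2 = 99; K2/α21 = 99/0.79 = 125 < K1 = 680.
Since the inequalities point opposite ways, species 1 can invade but species 2 cannot.

species 1 excludes species 2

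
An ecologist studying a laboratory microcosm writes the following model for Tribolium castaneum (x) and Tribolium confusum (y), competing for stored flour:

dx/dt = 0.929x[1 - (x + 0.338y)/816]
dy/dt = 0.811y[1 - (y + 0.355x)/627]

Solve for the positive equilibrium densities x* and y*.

Setting both brackets to zero gives the nullclines x + 0.338y = 816 and 0.355x + y = 627.
Substituting y = 627 - 0.355x into the first: x(1 - 0.338·0.355) = 816 - 0.338·627.
So x* = 604/0.88 = 686, and then y* = 627 - 0.355·686 = 383.

x* ≈ 686, y* ≈ 383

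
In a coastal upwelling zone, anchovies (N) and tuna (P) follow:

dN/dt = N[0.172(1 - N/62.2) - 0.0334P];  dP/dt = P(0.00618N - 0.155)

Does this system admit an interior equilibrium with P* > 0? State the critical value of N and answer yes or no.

The predator equation gives dP/dt > 0 only when N > 0.155/0.00618 = 25.1.
Without the predator, N → K = 62.2. Since 62.2 > 25.1, the predator can invade and persist.

Threshold N = 25.1; K > 25.1, so yes, the predator persists.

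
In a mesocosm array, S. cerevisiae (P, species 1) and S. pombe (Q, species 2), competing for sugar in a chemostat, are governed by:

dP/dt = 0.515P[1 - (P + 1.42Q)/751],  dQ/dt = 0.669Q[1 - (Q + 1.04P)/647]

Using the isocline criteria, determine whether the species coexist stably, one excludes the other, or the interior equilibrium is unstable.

Compare the nullcline intercepts: K1/α12 = 751/1.42 = 529 < K2 = 647; K2/α21 = 647/1.04 = 622 < K1 = 751.
Since both are reversed, neither can invade when rare; the interior point is a saddle.

unstable coexistence (outcome depends on initial conditions)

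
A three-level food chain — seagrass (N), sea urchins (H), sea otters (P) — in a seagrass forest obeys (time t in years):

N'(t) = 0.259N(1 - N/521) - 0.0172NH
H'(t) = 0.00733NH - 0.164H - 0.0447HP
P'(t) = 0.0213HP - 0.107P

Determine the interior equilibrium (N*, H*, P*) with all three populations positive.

From dP/dt = 0: 0.0213H* = 0.107, so H* = 5.02.
From dN/dt = 0: 0.259(1 - N*/521) = 0.0172·5.02, giving N* = 521·(1 - 0.334) = 347.
From dH/dt = 0: 0.00733·347 - 0.164 = 0.0447P*, so P* = 2.38/0.0447 = 53.3.

N* ≈ 347, H* ≈ 5.02, P* ≈ 53.3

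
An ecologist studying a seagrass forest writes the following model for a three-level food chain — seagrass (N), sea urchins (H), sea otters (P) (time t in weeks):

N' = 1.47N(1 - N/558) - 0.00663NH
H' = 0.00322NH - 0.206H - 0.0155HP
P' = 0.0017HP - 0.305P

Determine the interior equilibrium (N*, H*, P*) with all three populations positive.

N* ≈ 106, H* ≈ 179, P* ≈ 8.83

From dP/dt = 0: 0.0017H* = 0.305, so H* = 179.
From dN/dt = 0: 1.47(1 - N*/558) = 0.00663·179, giving N* = 558·(1 - 0.809) = 106.
From dH/dt = 0: 0.00322·106 - 0.206 = 0.0155P*, so P* = 0.137/0.0155 = 8.83.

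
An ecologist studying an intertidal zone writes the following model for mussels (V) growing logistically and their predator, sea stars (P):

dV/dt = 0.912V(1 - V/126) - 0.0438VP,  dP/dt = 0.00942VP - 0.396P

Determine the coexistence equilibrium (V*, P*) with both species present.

V* ≈ 42, P* ≈ 13.9

From dP/dt = 0 with P > 0: 0.00942V* = 0.396, so V* = 42.
Substitute into dV/dt = 0: 0.912(1 - 42/126) = 0.0438P*.
The bracket is 0.666, giving P* = 0.608/0.0438 = 13.9.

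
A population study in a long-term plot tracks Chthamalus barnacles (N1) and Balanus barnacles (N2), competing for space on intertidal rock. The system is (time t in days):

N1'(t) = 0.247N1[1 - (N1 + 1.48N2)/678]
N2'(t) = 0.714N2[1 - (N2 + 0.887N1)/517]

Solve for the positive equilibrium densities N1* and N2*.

N1* ≈ 279, N2* ≈ 270

Setting both brackets to zero gives the nullclines N1 + 1.48N2 = 678 and 0.887N1 + N2 = 517.
Substituting N2 = 517 - 0.887N1 into the first: N1(1 - 1.48·0.887) = 678 - 1.48·517.
So N1* = -87.2/-0.313 = 279, and then N2* = 517 - 0.887·279 = 270.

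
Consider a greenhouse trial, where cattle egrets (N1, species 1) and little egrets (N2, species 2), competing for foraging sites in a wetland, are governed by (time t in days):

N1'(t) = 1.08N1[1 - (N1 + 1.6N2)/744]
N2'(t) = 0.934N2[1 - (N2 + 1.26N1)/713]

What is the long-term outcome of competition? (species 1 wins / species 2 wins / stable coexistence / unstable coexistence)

Compare the nullcline intercepts: K1/α12 = 744/1.6 = 465 < K2 = 713; K2/α21 = 713/1.26 = 566 < K1 = 744.
Since both are reversed, neither can invade when rare; the interior point is a saddle.

unstable coexistence (outcome depends on initial conditions)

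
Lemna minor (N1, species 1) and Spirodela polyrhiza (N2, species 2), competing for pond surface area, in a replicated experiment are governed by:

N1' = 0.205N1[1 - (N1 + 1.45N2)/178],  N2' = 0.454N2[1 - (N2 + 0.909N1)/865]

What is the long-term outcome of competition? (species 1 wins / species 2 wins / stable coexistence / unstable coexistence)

Compare the nullcline intercepts: K1/α12 = 178/1.45 = 123 < K2 = 865; K2/α21 = 865/0.909 = 952 > K1 = 178.
Since the inequalities point opposite ways, species 2 can invade but species 1 cannot.

species 2 excludes species 1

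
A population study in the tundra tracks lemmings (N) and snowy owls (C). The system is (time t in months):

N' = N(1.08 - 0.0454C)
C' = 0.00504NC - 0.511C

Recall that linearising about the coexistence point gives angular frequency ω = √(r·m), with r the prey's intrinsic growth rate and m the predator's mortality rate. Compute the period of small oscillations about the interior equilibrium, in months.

T ≈ 8.46 months

Here r = 1.08 and m = 0.511, so r·m = 0.552.
ω = √0.552 = 0.743 per month, hence T = 2π/ω ≈ 8.46 months.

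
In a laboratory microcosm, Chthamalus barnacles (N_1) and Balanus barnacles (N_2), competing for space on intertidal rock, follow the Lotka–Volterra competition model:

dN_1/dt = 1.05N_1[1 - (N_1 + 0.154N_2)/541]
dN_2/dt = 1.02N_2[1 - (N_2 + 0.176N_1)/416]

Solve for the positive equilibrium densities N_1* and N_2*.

N_1* ≈ 490, N_2* ≈ 330

Setting both brackets to zero gives the nullclines N_1 + 0.154N_2 = 541 and 0.176N_1 + N_2 = 416.
Substituting N_2 = 416 - 0.176N_1 into the first: N_1(1 - 0.154·0.176) = 541 - 0.154·416.
So N_1* = 477/0.973 = 490, and then N_2* = 416 - 0.176·490 = 330.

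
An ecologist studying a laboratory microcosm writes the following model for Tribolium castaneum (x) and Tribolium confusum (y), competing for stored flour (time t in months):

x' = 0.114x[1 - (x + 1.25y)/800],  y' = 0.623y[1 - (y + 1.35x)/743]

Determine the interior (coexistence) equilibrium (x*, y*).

x* ≈ 187, y* ≈ 490

Setting both brackets to zero gives the nullclines x + 1.25y = 800 and 1.35x + y = 743.
Substituting y = 743 - 1.35x into the first: x(1 - 1.25·1.35) = 800 - 1.25·743.
So x* = -129/-0.688 = 187, and then y* = 743 - 1.35·187 = 490.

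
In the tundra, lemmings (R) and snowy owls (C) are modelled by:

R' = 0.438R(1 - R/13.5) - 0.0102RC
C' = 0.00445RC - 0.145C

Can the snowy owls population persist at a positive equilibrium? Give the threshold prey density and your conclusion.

The predator equation gives dC/dt > 0 only when R > 0.145/0.00445 = 32.6.
Without the predator, R → K = 13.5. Since 13.5 < 32.6, the predator cannot invade.

Threshold R = 32.6; K < 32.6, so no, the predator goes extinct.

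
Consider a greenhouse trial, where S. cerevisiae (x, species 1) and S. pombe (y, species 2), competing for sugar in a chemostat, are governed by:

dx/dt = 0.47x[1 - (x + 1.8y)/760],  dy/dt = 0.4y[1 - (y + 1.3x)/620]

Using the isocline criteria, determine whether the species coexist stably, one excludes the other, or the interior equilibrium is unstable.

Compare the nullcline intercepts: K1/α12 = 760/1.8 = 422 < K2 = 620; K2/α21 = 620/1.3 = 477 < K1 = 760.
Since both are reversed, neither can invade when rare; the interior point is a saddle.

unstable coexistence (outcome depends on initial conditions)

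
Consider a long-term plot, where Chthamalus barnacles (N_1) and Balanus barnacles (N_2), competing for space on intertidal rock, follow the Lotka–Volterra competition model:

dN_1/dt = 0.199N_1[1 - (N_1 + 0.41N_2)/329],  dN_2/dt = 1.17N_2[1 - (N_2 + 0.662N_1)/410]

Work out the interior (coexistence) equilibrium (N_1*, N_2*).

N_1* ≈ 221, N_2* ≈ 264

Setting both brackets to zero gives the nullclines N_1 + 0.41N_2 = 329 and 0.662N_1 + N_2 = 410.
Substituting N_2 = 410 - 0.662N_1 into the first: N_1(1 - 0.41·0.662) = 329 - 0.41·410.
So N_1* = 161/0.729 = 221, and then N_2* = 410 - 0.662·221 = 264.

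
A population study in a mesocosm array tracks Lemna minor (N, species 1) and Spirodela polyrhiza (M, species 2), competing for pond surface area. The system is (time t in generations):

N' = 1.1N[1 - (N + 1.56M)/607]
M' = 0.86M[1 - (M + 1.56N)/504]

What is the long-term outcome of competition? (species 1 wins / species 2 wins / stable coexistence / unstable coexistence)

Compare the nullcline intercepts: K1/α12 = 607/1.56 = 389 < K2 = 504; K2/α21 = 504/1.56 = 323 < K1 = 607.
Since both are reversed, neither can invade when rare; the interior point is a saddle.

unstable coexistence (outcome depends on initial conditions)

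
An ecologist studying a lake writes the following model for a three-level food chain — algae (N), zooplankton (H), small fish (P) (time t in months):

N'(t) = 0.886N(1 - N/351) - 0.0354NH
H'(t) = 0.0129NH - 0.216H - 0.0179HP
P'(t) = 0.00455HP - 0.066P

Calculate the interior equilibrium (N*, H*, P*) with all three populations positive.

N* ≈ 148, H* ≈ 14.5, P* ≈ 94.3

From dP/dt = 0: 0.00455H* = 0.066, so H* = 14.5.
From dN/dt = 0: 0.886(1 - N*/351) = 0.0354·14.5, giving N* = 351·(1 - 0.58) = 148.
From dH/dt = 0: 0.0129·148 - 0.216 = 0.0179P*, so P* = 1.69/0.0179 = 94.3.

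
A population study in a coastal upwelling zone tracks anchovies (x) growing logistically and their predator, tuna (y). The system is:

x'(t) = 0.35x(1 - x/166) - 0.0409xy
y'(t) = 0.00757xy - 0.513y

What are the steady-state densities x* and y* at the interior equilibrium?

x* ≈ 67.8, y* ≈ 5.06

From dy/dt = 0 with y > 0: 0.00757x* = 0.513, so x* = 67.8.
Substitute into dx/dt = 0: 0.35(1 - 67.8/166) = 0.0409y*.
The bracket is 0.592, giving y* = 0.207/0.0409 = 5.06.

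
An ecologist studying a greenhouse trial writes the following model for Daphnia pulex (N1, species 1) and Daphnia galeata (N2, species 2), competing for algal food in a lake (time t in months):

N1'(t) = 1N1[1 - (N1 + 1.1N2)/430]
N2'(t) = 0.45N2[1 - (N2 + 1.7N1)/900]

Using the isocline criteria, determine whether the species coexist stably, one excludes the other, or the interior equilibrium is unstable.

species 2 excludes species 1

Compare the nullcline intercepts: K1/α12 = 430/1.1 = 391 < K2 = 900; K2/α21 = 900/1.7 = 529 > K1 = 430.
Since the inequalities point opposite ways, species 2 can invade but species 1 cannot.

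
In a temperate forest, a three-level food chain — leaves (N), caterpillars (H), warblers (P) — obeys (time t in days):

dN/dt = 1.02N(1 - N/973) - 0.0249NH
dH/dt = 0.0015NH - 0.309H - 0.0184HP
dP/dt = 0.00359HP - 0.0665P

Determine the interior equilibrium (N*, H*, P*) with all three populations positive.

From dP/dt = 0: 0.00359H* = 0.0665, so H* = 18.5.
From dN/dt = 0: 1.02(1 - N*/973) = 0.0249·18.5, giving N* = 973·(1 - 0.452) = 533.
From dH/dt = 0: 0.0015·533 - 0.309 = 0.0184P*, so P* = 0.491/0.0184 = 26.7.

N* ≈ 533, H* ≈ 18.5, P* ≈ 26.7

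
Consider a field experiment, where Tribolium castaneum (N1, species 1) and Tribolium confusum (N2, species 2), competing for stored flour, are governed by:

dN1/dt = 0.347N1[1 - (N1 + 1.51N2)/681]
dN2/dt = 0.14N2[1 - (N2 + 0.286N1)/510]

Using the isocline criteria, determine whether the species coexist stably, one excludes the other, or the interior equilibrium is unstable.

Compare the nullcline intercepts: K1/α12 = 681/1.51 = 451 < K2 = 510; K2/α21 = 510/0.286 = 1780 > K1 = 681.
Since the inequalities point opposite ways, species 2 can invade but species 1 cannot.

species 2 excludes species 1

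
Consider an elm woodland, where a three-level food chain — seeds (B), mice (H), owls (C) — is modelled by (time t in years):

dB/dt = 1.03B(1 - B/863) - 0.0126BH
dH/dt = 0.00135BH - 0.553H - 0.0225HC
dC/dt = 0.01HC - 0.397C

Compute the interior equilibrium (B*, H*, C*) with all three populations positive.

From dC/dt = 0: 0.01H* = 0.397, so H* = 39.7.
From dB/dt = 0: 1.03(1 - B*/863) = 0.0126·39.7, giving B* = 863·(1 - 0.486) = 444.
From dH/dt = 0: 0.00135·444 - 0.553 = 0.0225C*, so C* = 0.0462/0.0225 = 2.06.

B* ≈ 444, H* ≈ 39.7, C* ≈ 2.06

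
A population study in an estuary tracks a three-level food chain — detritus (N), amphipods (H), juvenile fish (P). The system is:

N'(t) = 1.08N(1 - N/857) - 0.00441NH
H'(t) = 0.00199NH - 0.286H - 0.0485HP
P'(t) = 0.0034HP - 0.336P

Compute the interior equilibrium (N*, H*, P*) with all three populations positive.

From dP/dt = 0: 0.0034H* = 0.336, so H* = 98.8.
From dN/dt = 0: 1.08(1 - N*/857) = 0.00441·98.8, giving N* = 857·(1 - 0.404) = 511.
From dH/dt = 0: 0.00199·511 - 0.286 = 0.0485P*, so P* = 0.731/0.0485 = 15.1.

N* ≈ 511, H* ≈ 98.8, P* ≈ 15.1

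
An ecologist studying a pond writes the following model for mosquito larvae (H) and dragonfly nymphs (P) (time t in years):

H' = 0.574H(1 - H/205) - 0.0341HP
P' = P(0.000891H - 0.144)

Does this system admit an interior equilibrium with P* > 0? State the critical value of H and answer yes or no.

The predator equation gives dP/dt > 0 only when H > 0.144/0.000891 = 162.
Without the predator, H → K = 205. Since 205 > 162, the predator can invade and persist.

Threshold H = 162; K > 162, so yes, the predator persists.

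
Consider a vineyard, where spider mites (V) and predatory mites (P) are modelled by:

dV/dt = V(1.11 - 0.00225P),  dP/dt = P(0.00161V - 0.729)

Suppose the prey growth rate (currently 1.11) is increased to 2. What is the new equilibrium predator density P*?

P* ≈ 889

At the interior fixed point, setting dV/dt = 0 with V > 0 fixes P* = (prey growth rate)/(VP coefficient) — independent of the other coefficients.
With the change, P* = 2/0.00225 = 889; it rises from 493.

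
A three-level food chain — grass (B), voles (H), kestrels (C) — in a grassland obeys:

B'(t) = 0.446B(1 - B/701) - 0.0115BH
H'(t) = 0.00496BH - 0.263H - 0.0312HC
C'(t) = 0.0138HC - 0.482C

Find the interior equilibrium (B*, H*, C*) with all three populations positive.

B* ≈ 69.7, H* ≈ 34.9, C* ≈ 2.65

From dC/dt = 0: 0.0138H* = 0.482, so H* = 34.9.
From dB/dt = 0: 0.446(1 - B*/701) = 0.0115·34.9, giving B* = 701·(1 - 0.901) = 69.7.
From dH/dt = 0: 0.00496·69.7 - 0.263 = 0.0312C*, so C* = 0.0826/0.0312 = 2.65.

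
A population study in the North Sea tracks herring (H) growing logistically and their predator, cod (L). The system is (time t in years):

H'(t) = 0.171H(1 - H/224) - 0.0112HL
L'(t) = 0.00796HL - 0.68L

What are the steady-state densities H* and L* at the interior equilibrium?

From dL/dt = 0 with L > 0: 0.00796H* = 0.68, so H* = 85.4.
Substitute into dH/dt = 0: 0.171(1 - 85.4/224) = 0.0112L*.
The bracket is 0.619, giving L* = 0.106/0.0112 = 9.45.

H* ≈ 85.4, L* ≈ 9.45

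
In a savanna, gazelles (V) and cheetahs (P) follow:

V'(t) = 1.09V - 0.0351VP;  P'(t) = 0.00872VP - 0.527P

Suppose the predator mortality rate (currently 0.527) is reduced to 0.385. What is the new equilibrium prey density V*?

V* ≈ 44.2

At the interior fixed point, setting dP/dt = 0 with P > 0 fixes V* = (predator death rate)/(VP coefficient) — independent of the other coefficients.
With the change, V* = 0.385/0.00872 = 44.2; it falls from 60.4.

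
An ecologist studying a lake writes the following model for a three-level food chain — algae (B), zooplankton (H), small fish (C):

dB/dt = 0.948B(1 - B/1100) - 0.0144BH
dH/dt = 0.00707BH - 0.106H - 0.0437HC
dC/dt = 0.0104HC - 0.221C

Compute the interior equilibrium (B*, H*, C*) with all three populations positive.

From dC/dt = 0: 0.0104H* = 0.221, so H* = 21.2.
From dB/dt = 0: 0.948(1 - B*/1100) = 0.0144·21.2, giving B* = 1100·(1 - 0.323) = 745.
From dH/dt = 0: 0.00707·745 - 0.106 = 0.0437C*, so C* = 5.16/0.0437 = 118.

B* ≈ 745, H* ≈ 21.2, C* ≈ 118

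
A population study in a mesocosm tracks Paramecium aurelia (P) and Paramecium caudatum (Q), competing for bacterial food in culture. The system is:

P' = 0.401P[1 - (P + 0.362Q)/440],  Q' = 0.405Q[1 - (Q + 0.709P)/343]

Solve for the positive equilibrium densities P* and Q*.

P* ≈ 425, Q* ≈ 41.8

Setting both brackets to zero gives the nullclines P + 0.362Q = 440 and 0.709P + Q = 343.
Substituting Q = 343 - 0.709P into the first: P(1 - 0.362·0.709) = 440 - 0.362·343.
So P* = 316/0.743 = 425, and then Q* = 343 - 0.709·425 = 41.8.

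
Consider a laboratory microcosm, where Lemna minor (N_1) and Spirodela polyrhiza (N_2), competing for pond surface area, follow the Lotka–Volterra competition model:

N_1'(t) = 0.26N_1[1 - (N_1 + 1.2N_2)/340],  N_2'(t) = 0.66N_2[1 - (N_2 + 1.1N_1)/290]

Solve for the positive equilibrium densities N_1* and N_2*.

Setting both brackets to zero gives the nullclines N_1 + 1.2N_2 = 340 and 1.1N_1 + N_2 = 290.
Substituting N_2 = 290 - 1.1N_1 into the first: N_1(1 - 1.2·1.1) = 340 - 1.2·290.
So N_1* = -8/-0.32 = 25, and then N_2* = 290 - 1.1·25 = 263.

N_1* ≈ 25, N_2* ≈ 263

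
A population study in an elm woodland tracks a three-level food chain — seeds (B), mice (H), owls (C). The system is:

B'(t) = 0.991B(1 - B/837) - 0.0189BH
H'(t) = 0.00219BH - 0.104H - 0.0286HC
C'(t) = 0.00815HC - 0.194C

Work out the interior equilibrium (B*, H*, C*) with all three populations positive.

From dC/dt = 0: 0.00815H* = 0.194, so H* = 23.8.
From dB/dt = 0: 0.991(1 - B*/837) = 0.0189·23.8, giving B* = 837·(1 - 0.454) = 457.
From dH/dt = 0: 0.00219·457 - 0.104 = 0.0286C*, so C* = 0.897/0.0286 = 31.4.

B* ≈ 457, H* ≈ 23.8, C* ≈ 31.4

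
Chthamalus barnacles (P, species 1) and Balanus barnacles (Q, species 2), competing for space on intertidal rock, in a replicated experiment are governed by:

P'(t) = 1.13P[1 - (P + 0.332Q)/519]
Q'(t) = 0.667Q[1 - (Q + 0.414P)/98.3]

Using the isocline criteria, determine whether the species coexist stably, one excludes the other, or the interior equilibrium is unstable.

Compare the nullcline intercepts: K1/α12 = 519/0.332 = 1560 > K2 = 98.3; K2/α21 = 98.3/0.414 = 237 < K1 = 519.
Since the inequalities point opposite ways, species 1 can invade but species 2 cannot.

species 1 excludes species 2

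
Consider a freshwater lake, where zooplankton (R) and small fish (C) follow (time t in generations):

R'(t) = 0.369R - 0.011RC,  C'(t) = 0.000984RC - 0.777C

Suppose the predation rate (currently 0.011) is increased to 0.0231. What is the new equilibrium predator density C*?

At the interior fixed point, setting dR/dt = 0 with R > 0 fixes C* = (prey growth rate)/(RC coefficient) — independent of the other coefficients.
With the change, C* = 0.369/0.0231 = 16; it falls from 33.5.

C* ≈ 16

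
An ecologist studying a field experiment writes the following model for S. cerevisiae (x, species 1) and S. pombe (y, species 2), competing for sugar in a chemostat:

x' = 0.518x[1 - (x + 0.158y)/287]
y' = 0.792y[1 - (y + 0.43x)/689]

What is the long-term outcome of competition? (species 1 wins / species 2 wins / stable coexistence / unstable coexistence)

Compare the nullcline intercepts: K1/α12 = 287/0.158 = 1820 > K2 = 689; K2/α21 = 689/0.43 = 1600 > K1 = 287.
Since both inequalities hold, each species can invade when rare, so the interior equilibrium is stable.

stable coexistence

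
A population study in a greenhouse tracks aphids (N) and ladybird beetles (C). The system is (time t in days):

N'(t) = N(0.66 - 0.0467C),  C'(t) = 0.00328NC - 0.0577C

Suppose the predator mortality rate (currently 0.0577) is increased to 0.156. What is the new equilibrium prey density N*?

N* ≈ 47.6

At the interior fixed point, setting dC/dt = 0 with C > 0 fixes N* = (predator death rate)/(NC coefficient) — independent of the other coefficients.
With the change, N* = 0.156/0.00328 = 47.6; it rises from 17.6.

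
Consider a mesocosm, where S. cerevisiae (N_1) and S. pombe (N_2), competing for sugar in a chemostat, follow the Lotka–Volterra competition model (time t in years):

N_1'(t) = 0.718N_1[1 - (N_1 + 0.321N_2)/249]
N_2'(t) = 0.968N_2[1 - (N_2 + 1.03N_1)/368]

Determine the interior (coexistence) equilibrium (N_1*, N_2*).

Setting both brackets to zero gives the nullclines N_1 + 0.321N_2 = 249 and 1.03N_1 + N_2 = 368.
Substituting N_2 = 368 - 1.03N_1 into the first: N_1(1 - 0.321·1.03) = 249 - 0.321·368.
So N_1* = 131/0.669 = 196, and then N_2* = 368 - 1.03·196 = 167.

N_1* ≈ 196, N_2* ≈ 167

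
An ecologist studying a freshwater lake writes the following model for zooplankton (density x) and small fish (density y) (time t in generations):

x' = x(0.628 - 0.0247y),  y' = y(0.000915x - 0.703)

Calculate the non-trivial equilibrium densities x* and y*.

x* ≈ 768, y* ≈ 25.4

Set dy/dt = 0 with y > 0: 0.000915x - 0.703 = 0, so x* = 0.703/0.000915 = 768.
Set dx/dt = 0 with x > 0: 0.628 - 0.0247y = 0, so y* = 0.628/0.0247 = 25.4.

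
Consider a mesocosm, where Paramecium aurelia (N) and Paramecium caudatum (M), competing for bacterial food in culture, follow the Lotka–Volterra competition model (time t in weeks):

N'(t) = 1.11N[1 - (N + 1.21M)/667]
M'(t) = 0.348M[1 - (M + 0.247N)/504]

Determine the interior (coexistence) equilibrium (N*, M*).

Setting both brackets to zero gives the nullclines N + 1.21M = 667 and 0.247N + M = 504.
Substituting M = 504 - 0.247N into the first: N(1 - 1.21·0.247) = 667 - 1.21·504.
So N* = 57.2/0.701 = 81.5, and then M* = 504 - 0.247·81.5 = 484.

N* ≈ 81.5, M* ≈ 484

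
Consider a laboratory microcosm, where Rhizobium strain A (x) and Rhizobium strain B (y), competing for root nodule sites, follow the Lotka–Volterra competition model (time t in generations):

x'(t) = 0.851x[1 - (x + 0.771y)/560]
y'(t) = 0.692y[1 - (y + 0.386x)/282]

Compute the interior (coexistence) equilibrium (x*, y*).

Setting both brackets to zero gives the nullclines x + 0.771y = 560 and 0.386x + y = 282.
Substituting y = 282 - 0.386x into the first: x(1 - 0.771·0.386) = 560 - 0.771·282.
So x* = 343/0.702 = 488, and then y* = 282 - 0.386·488 = 93.7.

x* ≈ 488, y* ≈ 93.7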